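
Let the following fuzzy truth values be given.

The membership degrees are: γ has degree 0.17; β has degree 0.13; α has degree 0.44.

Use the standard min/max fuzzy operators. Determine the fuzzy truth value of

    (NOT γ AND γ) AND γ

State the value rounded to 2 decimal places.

0.17

NOT γ = 1 − 0.17 = 0.83
NOT γ AND γ = min(a, b) on (0.83, 0.17) = 0.17
(NOT γ AND γ) AND γ = min(a, b) on (0.17, 0.17) = 0.17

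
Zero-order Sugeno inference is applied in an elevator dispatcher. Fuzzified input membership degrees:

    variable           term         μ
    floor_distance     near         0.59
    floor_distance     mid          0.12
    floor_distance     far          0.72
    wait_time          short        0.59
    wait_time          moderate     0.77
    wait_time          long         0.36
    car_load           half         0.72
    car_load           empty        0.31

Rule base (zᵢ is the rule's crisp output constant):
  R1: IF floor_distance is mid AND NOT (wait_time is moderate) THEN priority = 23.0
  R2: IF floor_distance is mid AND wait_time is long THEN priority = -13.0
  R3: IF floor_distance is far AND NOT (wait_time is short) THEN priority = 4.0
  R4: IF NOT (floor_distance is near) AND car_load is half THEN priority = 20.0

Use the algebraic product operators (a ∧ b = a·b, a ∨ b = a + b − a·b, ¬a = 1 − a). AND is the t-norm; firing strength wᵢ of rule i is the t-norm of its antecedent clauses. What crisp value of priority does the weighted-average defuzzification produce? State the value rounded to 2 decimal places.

10.83

R1 (z=23.0): mid=0.12, ¬moderate=1−0.77=0.23; AND[a·b] → w = 0.0276
R2 (z=-13.0): mid=0.12, long=0.36; AND[a·b] → w = 0.0432
R3 (z=4.0): far=0.72, ¬short=1−0.59=0.41; AND[a·b] → w = 0.2952
R4 (z=20.0): ¬near=1−0.59=0.41, half=0.72; AND[a·b] → w = 0.2952
Weighted average = (0.0276·23.0 + 0.0432·-13.0 + 0.2952·4.0 + 0.2952·20.0) / (0.0276 + 0.0432 + 0.2952 + 0.2952)
  = 7.1580 / 0.6612 = 10.83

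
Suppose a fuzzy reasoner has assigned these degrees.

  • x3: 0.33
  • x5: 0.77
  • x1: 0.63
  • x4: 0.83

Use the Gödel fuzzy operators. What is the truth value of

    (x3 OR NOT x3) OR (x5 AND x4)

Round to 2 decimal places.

NOT x3 = 1 − 0.33 = 0.67
x3 OR NOT x3 = max(a, b) on (0.33, 0.67) = 0.67
x5 AND x4 = min(a, b) on (0.77, 0.83) = 0.77
(x3 OR NOT x3) OR (x5 AND x4) = max(a, b) on (0.67, 0.77) = 0.77

0.77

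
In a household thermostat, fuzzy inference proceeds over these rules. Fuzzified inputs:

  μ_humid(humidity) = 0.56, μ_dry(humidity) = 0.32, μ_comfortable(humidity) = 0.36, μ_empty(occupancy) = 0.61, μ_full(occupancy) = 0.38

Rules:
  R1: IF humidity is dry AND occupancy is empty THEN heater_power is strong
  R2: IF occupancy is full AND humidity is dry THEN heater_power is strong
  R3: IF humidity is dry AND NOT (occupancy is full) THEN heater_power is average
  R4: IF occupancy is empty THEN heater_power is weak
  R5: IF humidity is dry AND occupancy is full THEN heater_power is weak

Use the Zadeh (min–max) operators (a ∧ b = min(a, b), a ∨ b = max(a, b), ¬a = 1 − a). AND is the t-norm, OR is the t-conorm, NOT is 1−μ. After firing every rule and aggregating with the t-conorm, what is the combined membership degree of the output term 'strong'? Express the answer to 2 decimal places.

0.32

R1: dry=0.32, empty=0.61; AND[min(a, b)] → w = 0.32
R2: full=0.38, dry=0.32; AND[min(a, b)] → w = 0.32
R3: dry=0.32, ¬full=1−0.38=0.62; AND[min(a, b)] → w = 0.32
R4: empty=0.61 → w = 0.61
R5: dry=0.32, full=0.38; AND[min(a, b)] → w = 0.32
Rules with consequent 'strong': {R1, R2} → strengths 0.32, 0.32
Aggregate via t-conorm [max(a, b)]: 0.32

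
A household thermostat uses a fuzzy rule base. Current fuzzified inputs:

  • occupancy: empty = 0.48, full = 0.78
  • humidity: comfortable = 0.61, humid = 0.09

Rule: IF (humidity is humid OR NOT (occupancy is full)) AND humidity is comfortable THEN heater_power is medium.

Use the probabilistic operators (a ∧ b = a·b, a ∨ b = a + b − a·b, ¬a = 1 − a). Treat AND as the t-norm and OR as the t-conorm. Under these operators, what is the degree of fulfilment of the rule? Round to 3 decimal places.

firing strength: (humid=0.09 OR ¬full=1−0.78=0.22) = 0.2902; AND[a·b] with comfortable=0.61 → w = 0.1770

0.177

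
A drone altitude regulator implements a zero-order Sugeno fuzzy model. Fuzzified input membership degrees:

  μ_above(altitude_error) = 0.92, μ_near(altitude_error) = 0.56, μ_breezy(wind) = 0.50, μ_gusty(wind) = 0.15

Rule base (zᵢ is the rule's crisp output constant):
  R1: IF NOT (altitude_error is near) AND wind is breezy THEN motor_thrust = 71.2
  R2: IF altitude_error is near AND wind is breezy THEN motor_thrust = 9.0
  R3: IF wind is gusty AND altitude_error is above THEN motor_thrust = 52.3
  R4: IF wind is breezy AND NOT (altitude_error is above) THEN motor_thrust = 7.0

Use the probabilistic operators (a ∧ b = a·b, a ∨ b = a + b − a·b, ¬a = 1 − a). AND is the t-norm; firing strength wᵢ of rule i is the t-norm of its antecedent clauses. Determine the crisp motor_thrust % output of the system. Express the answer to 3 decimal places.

37.878

R1 (z=71.2): ¬near=1−0.56=0.44, breezy=0.50; AND[a·b] → w = 0.2200
R2 (z=9.0): near=0.56, breezy=0.50; AND[a·b] → w = 0.2800
R3 (z=52.3): gusty=0.15, above=0.92; AND[a·b] → w = 0.1380
R4 (z=7.0): breezy=0.50, ¬above=1−0.92=0.08; AND[a·b] → w = 0.0400
Weighted average = (0.2200·71.2 + 0.2800·9.0 + 0.1380·52.3 + 0.0400·7.0) / (0.2200 + 0.2800 + 0.1380 + 0.0400)
  = 25.6814 / 0.6780 = 37.878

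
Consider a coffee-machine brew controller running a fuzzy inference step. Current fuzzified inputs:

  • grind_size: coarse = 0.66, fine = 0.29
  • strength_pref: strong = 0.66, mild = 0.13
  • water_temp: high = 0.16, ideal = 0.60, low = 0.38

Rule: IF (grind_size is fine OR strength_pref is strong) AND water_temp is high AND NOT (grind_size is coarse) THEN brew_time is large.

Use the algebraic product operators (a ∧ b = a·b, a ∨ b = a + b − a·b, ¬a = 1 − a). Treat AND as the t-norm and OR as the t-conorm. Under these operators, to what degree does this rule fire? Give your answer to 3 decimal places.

firing strength: (fine=0.29 OR strong=0.66) = 0.7586; AND[a·b] with high=0.16, ¬coarse=1−0.66=0.34 → w = 0.0413

0.041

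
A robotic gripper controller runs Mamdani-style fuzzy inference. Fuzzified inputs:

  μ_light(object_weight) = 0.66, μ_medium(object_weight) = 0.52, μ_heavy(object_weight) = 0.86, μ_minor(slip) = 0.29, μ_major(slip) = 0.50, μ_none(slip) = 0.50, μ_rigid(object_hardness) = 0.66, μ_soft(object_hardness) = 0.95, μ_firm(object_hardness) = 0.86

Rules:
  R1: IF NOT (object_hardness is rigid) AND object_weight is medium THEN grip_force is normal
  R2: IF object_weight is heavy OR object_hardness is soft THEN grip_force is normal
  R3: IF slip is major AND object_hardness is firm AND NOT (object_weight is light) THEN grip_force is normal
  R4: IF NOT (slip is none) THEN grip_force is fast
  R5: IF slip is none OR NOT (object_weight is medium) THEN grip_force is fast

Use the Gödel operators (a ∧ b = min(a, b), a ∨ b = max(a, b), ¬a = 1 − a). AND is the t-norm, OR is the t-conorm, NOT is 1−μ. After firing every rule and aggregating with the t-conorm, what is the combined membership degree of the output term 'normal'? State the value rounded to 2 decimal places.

R1: ¬rigid=1−0.66=0.34, medium=0.52; AND[min(a, b)] → w = 0.34
R2: heavy=0.86, soft=0.95; OR[max(a, b)] → w = 0.95
R3: major=0.50, firm=0.86, ¬light=1−0.66=0.34; AND[min(a, b)] → w = 0.34
R4: ¬none=1−0.50=0.50 → w = 0.50
R5: none=0.50, ¬medium=1−0.52=0.48; OR[max(a, b)] → w = 0.50
Rules with consequent 'normal': {R1, R2, R3} → strengths 0.34, 0.95, 0.34
Aggregate via t-conorm [max(a, b)]: 0.95

0.95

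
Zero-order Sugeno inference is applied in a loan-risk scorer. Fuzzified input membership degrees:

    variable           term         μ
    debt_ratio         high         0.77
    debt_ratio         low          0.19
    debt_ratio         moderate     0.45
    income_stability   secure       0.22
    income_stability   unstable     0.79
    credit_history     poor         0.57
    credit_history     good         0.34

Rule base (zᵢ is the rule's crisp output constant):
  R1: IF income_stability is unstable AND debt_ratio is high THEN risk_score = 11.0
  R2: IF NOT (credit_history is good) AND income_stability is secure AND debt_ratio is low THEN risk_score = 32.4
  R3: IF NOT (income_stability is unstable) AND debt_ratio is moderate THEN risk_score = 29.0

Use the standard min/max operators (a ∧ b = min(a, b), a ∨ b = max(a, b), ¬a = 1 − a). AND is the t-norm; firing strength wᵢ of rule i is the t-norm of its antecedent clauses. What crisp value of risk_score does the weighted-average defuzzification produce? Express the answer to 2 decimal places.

17.71

R1 (z=11.0): unstable=0.79, high=0.77; AND[min(a, b)] → w = 0.77
R2 (z=32.4): ¬good=1−0.34=0.66, secure=0.22, low=0.19; AND[min(a, b)] → w = 0.19
R3 (z=29.0): ¬unstable=1−0.79=0.21, moderate=0.45; AND[min(a, b)] → w = 0.21
Weighted average = (0.77·11.0 + 0.19·32.4 + 0.21·29.0) / (0.77 + 0.19 + 0.21)
  = 20.7160 / 1.1700 = 17.71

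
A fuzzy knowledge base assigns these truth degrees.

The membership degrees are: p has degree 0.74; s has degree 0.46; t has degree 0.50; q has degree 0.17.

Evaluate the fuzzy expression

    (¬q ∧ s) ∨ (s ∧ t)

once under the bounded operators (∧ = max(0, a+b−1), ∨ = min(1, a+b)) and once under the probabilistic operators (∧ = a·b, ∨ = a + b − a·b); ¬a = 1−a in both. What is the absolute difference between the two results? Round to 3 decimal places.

Under bounded:
  ¬q = 1 − 0.17 = 0.83
  ¬q ∧ s = max(0, a+b−1) on (0.83, 0.46) = 0.29
  s ∧ t = max(0, a+b−1) on (0.46, 0.50) = 0.00
  (¬q ∧ s) ∨ (s ∧ t) = min(1, a+b) on (0.29, 0.00) = 0.29
  → value = 0.2900
Under probabilistic:
  ¬q = 1 − 0.1700 = 0.8300
  ¬q ∧ s = a·b on (0.8300, 0.4600) = 0.3818
  s ∧ t = a·b on (0.4600, 0.5000) = 0.2300
  (¬q ∧ s) ∨ (s ∧ t) = a + b − a·b on (0.3818, 0.2300) = 0.5240
  → value = 0.5240
|0.2900 − 0.5240| = 0.234

0.234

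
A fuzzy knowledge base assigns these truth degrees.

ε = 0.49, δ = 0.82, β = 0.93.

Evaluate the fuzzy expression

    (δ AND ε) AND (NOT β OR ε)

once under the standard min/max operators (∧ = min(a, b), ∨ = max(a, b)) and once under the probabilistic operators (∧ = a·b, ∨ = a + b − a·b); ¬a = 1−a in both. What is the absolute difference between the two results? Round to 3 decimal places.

Under standard min/max:
  δ AND ε = min(a, b) on (0.82, 0.49) = 0.49
  NOT β = 1 − 0.93 = 0.07
  NOT β OR ε = max(a, b) on (0.07, 0.49) = 0.49
  (δ AND ε) AND (NOT β OR ε) = min(a, b) on (0.49, 0.49) = 0.49
  → value = 0.4900
Under probabilistic:
  δ AND ε = a·b on (0.8200, 0.4900) = 0.4018
  NOT β = 1 − 0.9300 = 0.0700
  NOT β OR ε = a + b − a·b on (0.0700, 0.4900) = 0.5257
  (δ AND ε) AND (NOT β OR ε) = a·b on (0.4018, 0.5257) = 0.2112
  → value = 0.2112
|0.4900 − 0.2112| = 0.279

0.279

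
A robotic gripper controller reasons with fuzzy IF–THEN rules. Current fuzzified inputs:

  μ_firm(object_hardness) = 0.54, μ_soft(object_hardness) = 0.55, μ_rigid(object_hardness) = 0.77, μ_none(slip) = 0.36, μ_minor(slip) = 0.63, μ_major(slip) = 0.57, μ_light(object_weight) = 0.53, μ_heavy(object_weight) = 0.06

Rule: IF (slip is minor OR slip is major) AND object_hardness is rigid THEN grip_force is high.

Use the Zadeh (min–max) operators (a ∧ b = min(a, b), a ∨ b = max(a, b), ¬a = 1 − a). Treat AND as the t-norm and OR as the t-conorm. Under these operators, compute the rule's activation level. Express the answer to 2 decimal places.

firing strength: (minor=0.63 OR major=0.57) = 0.63; AND[min(a, b)] with rigid=0.77 → w = 0.63

0.63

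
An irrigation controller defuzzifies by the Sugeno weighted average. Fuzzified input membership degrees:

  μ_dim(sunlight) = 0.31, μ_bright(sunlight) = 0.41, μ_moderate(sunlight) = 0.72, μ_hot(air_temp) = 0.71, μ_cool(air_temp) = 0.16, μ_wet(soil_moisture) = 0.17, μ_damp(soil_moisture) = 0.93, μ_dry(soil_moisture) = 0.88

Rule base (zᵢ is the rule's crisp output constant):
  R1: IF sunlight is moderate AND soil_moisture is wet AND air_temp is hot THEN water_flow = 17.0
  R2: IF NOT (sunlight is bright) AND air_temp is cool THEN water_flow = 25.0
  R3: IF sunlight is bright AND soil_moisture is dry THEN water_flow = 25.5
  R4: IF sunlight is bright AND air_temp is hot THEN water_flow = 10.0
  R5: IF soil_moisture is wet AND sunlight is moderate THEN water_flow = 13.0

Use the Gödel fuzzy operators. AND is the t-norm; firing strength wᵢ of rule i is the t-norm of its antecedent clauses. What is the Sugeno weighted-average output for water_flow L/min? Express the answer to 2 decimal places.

R1 (z=17.0): moderate=0.72, wet=0.17, hot=0.71; AND[min(a, b)] → w = 0.17
R2 (z=25.0): ¬bright=1−0.41=0.59, cool=0.16; AND[min(a, b)] → w = 0.16
R3 (z=25.5): bright=0.41, dry=0.88; AND[min(a, b)] → w = 0.41
R4 (z=10.0): bright=0.41, hot=0.71; AND[min(a, b)] → w = 0.41
R5 (z=13.0): wet=0.17, moderate=0.72; AND[min(a, b)] → w = 0.17
Weighted average = (0.17·17.0 + 0.16·25.0 + 0.41·25.5 + 0.41·10.0 + 0.17·13.0) / (0.17 + 0.16 + 0.41 + 0.41 + 0.17)
  = 23.6550 / 1.3200 = 17.92

17.92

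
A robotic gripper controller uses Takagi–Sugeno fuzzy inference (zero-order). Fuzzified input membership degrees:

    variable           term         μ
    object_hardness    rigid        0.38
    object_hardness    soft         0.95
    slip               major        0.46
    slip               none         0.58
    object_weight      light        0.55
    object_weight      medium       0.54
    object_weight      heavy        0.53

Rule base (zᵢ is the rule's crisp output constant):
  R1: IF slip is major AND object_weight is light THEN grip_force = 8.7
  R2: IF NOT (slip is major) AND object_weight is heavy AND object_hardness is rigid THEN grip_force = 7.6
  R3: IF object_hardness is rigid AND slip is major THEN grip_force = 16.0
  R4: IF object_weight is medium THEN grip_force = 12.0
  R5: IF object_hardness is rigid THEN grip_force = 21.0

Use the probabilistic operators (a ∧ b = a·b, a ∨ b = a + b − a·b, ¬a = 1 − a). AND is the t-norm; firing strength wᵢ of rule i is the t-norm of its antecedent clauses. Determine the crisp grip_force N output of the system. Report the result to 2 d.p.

R1 (z=8.7): major=0.46, light=0.55; AND[a·b] → w = 0.2530
R2 (z=7.6): ¬major=1−0.46=0.54, heavy=0.53, rigid=0.38; AND[a·b] → w = 0.1088
R3 (z=16.0): rigid=0.38, major=0.46; AND[a·b] → w = 0.1748
R4 (z=12.0): medium=0.54 → w = 0.5400
R5 (z=21.0): rigid=0.38 → w = 0.3800
Weighted average = (0.2530·8.7 + 0.1088·7.6 + 0.1748·16.0 + 0.5400·12.0 + 0.3800·21.0) / (0.2530 + 0.1088 + 0.1748 + 0.5400 + 0.3800)
  = 20.2844 / 1.4566 = 13.93

13.93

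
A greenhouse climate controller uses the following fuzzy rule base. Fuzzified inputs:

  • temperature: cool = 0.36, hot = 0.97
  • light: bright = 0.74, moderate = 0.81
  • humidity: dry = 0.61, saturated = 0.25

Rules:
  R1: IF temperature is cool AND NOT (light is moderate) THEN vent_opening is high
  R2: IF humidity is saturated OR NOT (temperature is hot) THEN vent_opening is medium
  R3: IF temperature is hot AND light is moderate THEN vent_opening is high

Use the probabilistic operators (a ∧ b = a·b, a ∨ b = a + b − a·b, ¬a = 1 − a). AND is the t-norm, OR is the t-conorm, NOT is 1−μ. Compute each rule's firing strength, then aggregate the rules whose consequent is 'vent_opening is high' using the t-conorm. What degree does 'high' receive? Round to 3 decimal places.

0.800

R1: cool=0.36, ¬moderate=1−0.81=0.19; AND[a·b] → w = 0.0684
R2: saturated=0.25, ¬hot=1−0.97=0.03; OR[a + b − a·b] → w = 0.2725
R3: hot=0.97, moderate=0.81; AND[a·b] → w = 0.7857
Rules with consequent 'high': {R1, R3} → strengths 0.0684, 0.7857
Aggregate via t-conorm [a + b − a·b]: 0.8004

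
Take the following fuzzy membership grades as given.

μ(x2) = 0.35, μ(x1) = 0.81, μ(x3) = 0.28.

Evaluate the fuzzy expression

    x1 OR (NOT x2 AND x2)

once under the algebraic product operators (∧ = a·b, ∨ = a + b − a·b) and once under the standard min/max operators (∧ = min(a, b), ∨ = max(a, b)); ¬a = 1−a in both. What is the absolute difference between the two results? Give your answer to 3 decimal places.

0.043

Under algebraic product:
  NOT x2 = 1 − 0.3500 = 0.6500
  NOT x2 AND x2 = a·b on (0.6500, 0.3500) = 0.2275
  x1 OR (NOT x2 AND x2) = a + b − a·b on (0.8100, 0.2275) = 0.8532
  → value = 0.8532
Under standard min/max:
  NOT x2 = 1 − 0.35 = 0.65
  NOT x2 AND x2 = min(a, b) on (0.65, 0.35) = 0.35
  x1 OR (NOT x2 AND x2) = max(a, b) on (0.81, 0.35) = 0.81
  → value = 0.8100
|0.8532 − 0.8100| = 0.043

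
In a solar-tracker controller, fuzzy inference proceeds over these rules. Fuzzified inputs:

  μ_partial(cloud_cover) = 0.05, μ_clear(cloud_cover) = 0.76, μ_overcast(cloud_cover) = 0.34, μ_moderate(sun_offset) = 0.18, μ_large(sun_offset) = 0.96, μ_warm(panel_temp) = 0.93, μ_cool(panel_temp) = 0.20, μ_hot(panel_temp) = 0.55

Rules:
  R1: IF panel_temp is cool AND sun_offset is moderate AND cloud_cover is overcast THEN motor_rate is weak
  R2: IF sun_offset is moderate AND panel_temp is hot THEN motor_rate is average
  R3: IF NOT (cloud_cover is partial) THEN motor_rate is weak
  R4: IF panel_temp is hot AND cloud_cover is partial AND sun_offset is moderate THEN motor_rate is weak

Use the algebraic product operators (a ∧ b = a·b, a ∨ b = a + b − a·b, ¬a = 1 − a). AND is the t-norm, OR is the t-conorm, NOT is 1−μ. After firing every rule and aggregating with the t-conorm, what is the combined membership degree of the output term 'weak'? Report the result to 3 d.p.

R1: cool=0.20, moderate=0.18, overcast=0.34; AND[a·b] → w = 0.0122
R2: moderate=0.18, hot=0.55; AND[a·b] → w = 0.0990
R3: ¬partial=1−0.05=0.95 → w = 0.9500
R4: hot=0.55, partial=0.05, moderate=0.18; AND[a·b] → w = 0.0050
Rules with consequent 'weak': {R1, R3, R4} → strengths 0.0122, 0.9500, 0.0050
Aggregate via t-conorm [a + b − a·b]: 0.9509

0.951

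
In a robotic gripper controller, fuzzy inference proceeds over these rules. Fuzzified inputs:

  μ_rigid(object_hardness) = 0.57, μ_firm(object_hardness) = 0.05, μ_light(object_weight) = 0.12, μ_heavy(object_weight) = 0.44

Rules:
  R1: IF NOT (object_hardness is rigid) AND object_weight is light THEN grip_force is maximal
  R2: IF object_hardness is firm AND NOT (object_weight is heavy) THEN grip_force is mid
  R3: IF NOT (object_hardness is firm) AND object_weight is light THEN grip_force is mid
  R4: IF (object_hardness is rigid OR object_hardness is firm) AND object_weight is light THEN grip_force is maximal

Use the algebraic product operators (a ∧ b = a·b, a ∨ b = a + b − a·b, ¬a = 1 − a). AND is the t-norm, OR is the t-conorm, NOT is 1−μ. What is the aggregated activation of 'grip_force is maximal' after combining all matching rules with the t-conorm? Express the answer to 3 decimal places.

0.119

R1: ¬rigid=1−0.57=0.43, light=0.12; AND[a·b] → w = 0.0516
R2: firm=0.05, ¬heavy=1−0.44=0.56; AND[a·b] → w = 0.0280
R3: ¬firm=1−0.05=0.95, light=0.12; AND[a·b] → w = 0.1140
R4: (rigid=0.57 OR firm=0.05) = 0.5915; AND[a·b] with light=0.12 → w = 0.0710
Rules with consequent 'maximal': {R1, R4} → strengths 0.0516, 0.0710
Aggregate via t-conorm [a + b − a·b]: 0.1189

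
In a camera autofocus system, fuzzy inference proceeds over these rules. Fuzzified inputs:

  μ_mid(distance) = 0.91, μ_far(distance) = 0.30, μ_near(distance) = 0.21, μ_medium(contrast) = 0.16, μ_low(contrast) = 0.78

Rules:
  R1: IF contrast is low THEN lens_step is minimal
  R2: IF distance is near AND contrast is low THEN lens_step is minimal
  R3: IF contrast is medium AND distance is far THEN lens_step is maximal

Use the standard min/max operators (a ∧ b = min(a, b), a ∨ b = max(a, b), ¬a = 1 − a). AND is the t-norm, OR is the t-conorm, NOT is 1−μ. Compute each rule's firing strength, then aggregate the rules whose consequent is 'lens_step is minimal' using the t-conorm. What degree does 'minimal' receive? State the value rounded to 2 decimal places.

0.78

R1: low=0.78 → w = 0.78
R2: near=0.21, low=0.78; AND[min(a, b)] → w = 0.21
R3: medium=0.16, far=0.30; AND[min(a, b)] → w = 0.16
Rules with consequent 'minimal': {R1, R2} → strengths 0.78, 0.21
Aggregate via t-conorm [max(a, b)]: 0.78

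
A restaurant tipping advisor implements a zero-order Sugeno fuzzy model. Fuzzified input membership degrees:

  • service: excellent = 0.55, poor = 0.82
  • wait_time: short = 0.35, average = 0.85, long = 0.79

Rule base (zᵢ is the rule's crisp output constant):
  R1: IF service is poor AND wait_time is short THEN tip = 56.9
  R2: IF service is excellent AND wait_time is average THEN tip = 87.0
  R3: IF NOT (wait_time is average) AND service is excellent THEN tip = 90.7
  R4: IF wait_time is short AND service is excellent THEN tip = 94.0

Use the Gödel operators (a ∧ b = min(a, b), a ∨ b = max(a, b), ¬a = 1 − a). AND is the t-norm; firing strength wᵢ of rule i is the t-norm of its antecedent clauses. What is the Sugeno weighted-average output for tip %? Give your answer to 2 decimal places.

R1 (z=56.9): poor=0.82, short=0.35; AND[min(a, b)] → w = 0.35
R2 (z=87.0): excellent=0.55, average=0.85; AND[min(a, b)] → w = 0.55
R3 (z=90.7): ¬average=1−0.85=0.15, excellent=0.55; AND[min(a, b)] → w = 0.15
R4 (z=94.0): short=0.35, excellent=0.55; AND[min(a, b)] → w = 0.35
Weighted average = (0.35·56.9 + 0.55·87.0 + 0.15·90.7 + 0.35·94.0) / (0.35 + 0.55 + 0.15 + 0.35)
  = 114.2700 / 1.4000 = 81.62

81.62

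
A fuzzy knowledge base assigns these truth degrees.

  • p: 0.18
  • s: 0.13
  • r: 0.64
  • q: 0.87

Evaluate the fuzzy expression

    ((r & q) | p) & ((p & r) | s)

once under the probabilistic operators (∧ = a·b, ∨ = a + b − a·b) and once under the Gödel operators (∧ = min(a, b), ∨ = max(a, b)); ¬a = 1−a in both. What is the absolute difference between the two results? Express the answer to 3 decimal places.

0.033

Under probabilistic:
  r & q = a·b on (0.6400, 0.8700) = 0.5568
  (r & q) | p = a + b − a·b on (0.5568, 0.1800) = 0.6366
  p & r = a·b on (0.1800, 0.6400) = 0.1152
  (p & r) | s = a + b − a·b on (0.1152, 0.1300) = 0.2302
  ((r & q) | p) & ((p & r) | s) = a·b on (0.6366, 0.2302) = 0.1466
  → value = 0.1466
Under Gödel:
  r & q = min(a, b) on (0.64, 0.87) = 0.64
  (r & q) | p = max(a, b) on (0.64, 0.18) = 0.64
  p & r = min(a, b) on (0.18, 0.64) = 0.18
  (p & r) | s = max(a, b) on (0.18, 0.13) = 0.18
  ((r & q) | p) & ((p & r) | s) = min(a, b) on (0.64, 0.18) = 0.18
  → value = 0.1800
|0.1466 − 0.1800| = 0.033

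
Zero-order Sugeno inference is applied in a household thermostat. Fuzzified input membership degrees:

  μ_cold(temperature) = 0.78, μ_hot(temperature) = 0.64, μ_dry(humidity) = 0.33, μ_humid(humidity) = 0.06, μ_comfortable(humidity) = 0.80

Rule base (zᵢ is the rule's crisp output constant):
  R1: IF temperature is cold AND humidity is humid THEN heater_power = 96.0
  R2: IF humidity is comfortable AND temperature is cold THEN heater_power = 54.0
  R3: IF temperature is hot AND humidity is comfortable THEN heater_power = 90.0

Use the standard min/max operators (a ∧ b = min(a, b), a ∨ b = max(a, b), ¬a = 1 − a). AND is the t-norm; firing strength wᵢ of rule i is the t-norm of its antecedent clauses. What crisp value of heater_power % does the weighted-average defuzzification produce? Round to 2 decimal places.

R1 (z=96.0): cold=0.78, humid=0.06; AND[min(a, b)] → w = 0.06
R2 (z=54.0): comfortable=0.80, cold=0.78; AND[min(a, b)] → w = 0.78
R3 (z=90.0): hot=0.64, comfortable=0.80; AND[min(a, b)] → w = 0.64
Weighted average = (0.06·96.0 + 0.78·54.0 + 0.64·90.0) / (0.06 + 0.78 + 0.64)
  = 105.4800 / 1.4800 = 71.27

71.27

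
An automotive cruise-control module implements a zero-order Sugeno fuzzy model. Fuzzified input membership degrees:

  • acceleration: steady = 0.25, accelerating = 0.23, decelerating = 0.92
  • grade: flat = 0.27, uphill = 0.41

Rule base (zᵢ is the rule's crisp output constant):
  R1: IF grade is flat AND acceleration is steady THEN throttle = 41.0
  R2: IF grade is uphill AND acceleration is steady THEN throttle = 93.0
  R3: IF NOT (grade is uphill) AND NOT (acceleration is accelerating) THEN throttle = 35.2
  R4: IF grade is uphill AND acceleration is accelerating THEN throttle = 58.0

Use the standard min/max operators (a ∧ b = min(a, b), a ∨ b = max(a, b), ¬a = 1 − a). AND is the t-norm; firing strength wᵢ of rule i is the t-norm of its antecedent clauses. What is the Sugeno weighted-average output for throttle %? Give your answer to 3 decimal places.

R1 (z=41.0): flat=0.27, steady=0.25; AND[min(a, b)] → w = 0.25
R2 (z=93.0): uphill=0.41, steady=0.25; AND[min(a, b)] → w = 0.25
R3 (z=35.2): ¬uphill=1−0.41=0.59, ¬accelerating=1−0.23=0.77; AND[min(a, b)] → w = 0.59
R4 (z=58.0): uphill=0.41, accelerating=0.23; AND[min(a, b)] → w = 0.23
Weighted average = (0.25·41.0 + 0.25·93.0 + 0.59·35.2 + 0.23·58.0) / (0.25 + 0.25 + 0.59 + 0.23)
  = 67.6080 / 1.3200 = 51.218

51.218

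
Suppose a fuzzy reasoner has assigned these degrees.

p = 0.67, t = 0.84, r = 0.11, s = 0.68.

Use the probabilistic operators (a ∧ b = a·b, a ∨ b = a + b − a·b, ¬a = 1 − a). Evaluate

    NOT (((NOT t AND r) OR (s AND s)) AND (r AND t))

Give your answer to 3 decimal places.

0.956

NOT t = 1 − 0.8400 = 0.1600
NOT t AND r = a·b on (0.1600, 0.1100) = 0.0176
s AND s = a·b on (0.6800, 0.6800) = 0.4624
(NOT t AND r) OR (s AND s) = a + b − a·b on (0.0176, 0.4624) = 0.4719
r AND t = a·b on (0.1100, 0.8400) = 0.0924
((NOT t AND r) OR (s AND s)) AND (r AND t) = a·b on (0.4719, 0.0924) = 0.0436
NOT (((NOT t AND r) OR (s AND s)) AND (r AND t)) = 1 − 0.0436 = 0.9564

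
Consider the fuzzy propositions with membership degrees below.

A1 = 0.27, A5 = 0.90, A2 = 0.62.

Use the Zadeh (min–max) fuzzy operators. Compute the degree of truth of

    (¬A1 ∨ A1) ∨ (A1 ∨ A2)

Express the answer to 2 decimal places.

¬A1 = 1 − 0.27 = 0.73
¬A1 ∨ A1 = max(a, b) on (0.73, 0.27) = 0.73
A1 ∨ A2 = max(a, b) on (0.27, 0.62) = 0.62
(¬A1 ∨ A1) ∨ (A1 ∨ A2) = max(a, b) on (0.73, 0.62) = 0.73

0.73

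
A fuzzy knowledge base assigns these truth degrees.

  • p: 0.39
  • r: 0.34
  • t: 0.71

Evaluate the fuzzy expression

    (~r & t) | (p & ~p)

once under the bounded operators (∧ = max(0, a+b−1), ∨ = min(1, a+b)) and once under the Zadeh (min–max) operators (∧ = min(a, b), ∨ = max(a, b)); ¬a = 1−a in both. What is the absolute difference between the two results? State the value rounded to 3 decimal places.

0.290

Under bounded:
  ~r = 1 − 0.34 = 0.66
  ~r & t = max(0, a+b−1) on (0.66, 0.71) = 0.37
  ~p = 1 − 0.39 = 0.61
  p & ~p = max(0, a+b−1) on (0.39, 0.61) = 0.00
  (~r & t) | (p & ~p) = min(1, a+b) on (0.37, 0.00) = 0.37
  → value = 0.3700
Under Zadeh (min–max):
  ~r = 1 − 0.34 = 0.66
  ~r & t = min(a, b) on (0.66, 0.71) = 0.66
  ~p = 1 − 0.39 = 0.61
  p & ~p = min(a, b) on (0.39, 0.61) = 0.39
  (~r & t) | (p & ~p) = max(a, b) on (0.66, 0.39) = 0.66
  → value = 0.6600
|0.3700 − 0.6600| = 0.290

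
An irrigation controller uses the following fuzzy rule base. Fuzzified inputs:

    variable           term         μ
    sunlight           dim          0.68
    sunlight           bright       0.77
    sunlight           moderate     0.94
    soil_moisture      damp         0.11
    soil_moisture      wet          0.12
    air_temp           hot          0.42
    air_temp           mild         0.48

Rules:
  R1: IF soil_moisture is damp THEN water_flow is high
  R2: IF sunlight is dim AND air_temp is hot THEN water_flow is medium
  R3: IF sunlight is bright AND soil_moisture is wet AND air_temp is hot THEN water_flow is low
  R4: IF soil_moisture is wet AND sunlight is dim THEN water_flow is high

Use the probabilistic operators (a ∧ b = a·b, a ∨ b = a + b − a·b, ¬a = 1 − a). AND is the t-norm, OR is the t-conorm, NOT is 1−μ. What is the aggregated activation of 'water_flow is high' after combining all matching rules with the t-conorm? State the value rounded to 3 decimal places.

R1: damp=0.11 → w = 0.1100
R2: dim=0.68, hot=0.42; AND[a·b] → w = 0.2856
R3: bright=0.77, wet=0.12, hot=0.42; AND[a·b] → w = 0.0388
R4: wet=0.12, dim=0.68; AND[a·b] → w = 0.0816
Rules with consequent 'high': {R1, R4} → strengths 0.1100, 0.0816
Aggregate via t-conorm [a + b − a·b]: 0.1826

0.183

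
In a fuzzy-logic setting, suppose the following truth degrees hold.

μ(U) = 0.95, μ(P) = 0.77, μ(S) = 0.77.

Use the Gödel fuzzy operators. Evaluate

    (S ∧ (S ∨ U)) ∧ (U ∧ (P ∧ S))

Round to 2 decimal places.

S ∨ U = max(a, b) on (0.77, 0.95) = 0.95
S ∧ (S ∨ U) = min(a, b) on (0.77, 0.95) = 0.77
P ∧ S = min(a, b) on (0.77, 0.77) = 0.77
U ∧ (P ∧ S) = min(a, b) on (0.95, 0.77) = 0.77
(S ∧ (S ∨ U)) ∧ (U ∧ (P ∧ S)) = min(a, b) on (0.77, 0.77) = 0.77

0.77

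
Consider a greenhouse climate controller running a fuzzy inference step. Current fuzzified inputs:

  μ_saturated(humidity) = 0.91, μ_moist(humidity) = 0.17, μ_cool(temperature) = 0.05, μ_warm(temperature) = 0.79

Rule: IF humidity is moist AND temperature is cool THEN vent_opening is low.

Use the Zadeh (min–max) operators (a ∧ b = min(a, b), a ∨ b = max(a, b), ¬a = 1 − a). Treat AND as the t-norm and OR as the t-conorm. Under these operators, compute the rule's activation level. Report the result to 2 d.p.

firing strength: moist=0.17, cool=0.05; AND[min(a, b)] → w = 0.05

0.05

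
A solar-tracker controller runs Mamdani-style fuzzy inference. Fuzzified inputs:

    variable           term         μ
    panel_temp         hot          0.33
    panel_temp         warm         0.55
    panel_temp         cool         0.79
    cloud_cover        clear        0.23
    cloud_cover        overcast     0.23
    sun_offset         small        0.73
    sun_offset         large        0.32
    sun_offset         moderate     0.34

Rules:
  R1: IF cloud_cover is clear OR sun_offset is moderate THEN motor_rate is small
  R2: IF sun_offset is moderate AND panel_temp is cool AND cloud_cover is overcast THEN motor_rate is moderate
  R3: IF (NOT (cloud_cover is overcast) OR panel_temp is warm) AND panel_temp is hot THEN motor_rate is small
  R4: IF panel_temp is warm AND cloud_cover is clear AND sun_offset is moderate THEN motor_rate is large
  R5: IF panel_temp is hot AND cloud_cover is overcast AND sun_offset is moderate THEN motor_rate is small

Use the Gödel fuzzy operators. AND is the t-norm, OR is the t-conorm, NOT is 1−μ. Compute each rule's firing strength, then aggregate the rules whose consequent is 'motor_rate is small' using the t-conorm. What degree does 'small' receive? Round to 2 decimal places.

R1: clear=0.23, moderate=0.34; OR[max(a, b)] → w = 0.34
R2: moderate=0.34, cool=0.79, overcast=0.23; AND[min(a, b)] → w = 0.23
R3: (¬overcast=1−0.23=0.77 OR warm=0.55) = 0.77; AND[min(a, b)] with hot=0.33 → w = 0.33
R4: warm=0.55, clear=0.23, moderate=0.34; AND[min(a, b)] → w = 0.23
R5: hot=0.33, overcast=0.23, moderate=0.34; AND[min(a, b)] → w = 0.23
Rules with consequent 'small': {R1, R3, R5} → strengths 0.34, 0.33, 0.23
Aggregate via t-conorm [max(a, b)]: 0.34

0.34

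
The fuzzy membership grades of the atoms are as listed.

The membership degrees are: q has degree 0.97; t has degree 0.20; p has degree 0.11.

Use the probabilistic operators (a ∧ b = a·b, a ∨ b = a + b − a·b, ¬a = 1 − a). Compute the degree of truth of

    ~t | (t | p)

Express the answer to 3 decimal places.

0.858

~t = 1 − 0.2000 = 0.8000
t | p = a + b − a·b on (0.2000, 0.1100) = 0.2880
~t | (t | p) = a + b − a·b on (0.8000, 0.2880) = 0.8576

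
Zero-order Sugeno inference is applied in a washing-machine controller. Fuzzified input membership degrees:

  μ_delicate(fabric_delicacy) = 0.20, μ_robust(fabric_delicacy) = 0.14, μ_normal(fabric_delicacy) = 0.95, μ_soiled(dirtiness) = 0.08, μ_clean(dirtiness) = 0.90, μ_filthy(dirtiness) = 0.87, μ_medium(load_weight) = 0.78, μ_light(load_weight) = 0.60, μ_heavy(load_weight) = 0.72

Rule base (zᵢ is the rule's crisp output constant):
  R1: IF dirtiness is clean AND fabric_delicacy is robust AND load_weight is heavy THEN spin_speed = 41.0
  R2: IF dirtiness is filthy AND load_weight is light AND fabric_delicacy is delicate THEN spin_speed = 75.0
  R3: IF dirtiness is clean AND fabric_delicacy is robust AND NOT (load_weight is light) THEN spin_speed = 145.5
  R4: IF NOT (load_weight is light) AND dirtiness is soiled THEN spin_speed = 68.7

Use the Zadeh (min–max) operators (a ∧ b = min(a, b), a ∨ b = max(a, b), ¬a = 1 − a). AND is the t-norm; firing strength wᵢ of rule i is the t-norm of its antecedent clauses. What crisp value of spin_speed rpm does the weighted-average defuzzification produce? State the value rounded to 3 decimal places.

R1 (z=41.0): clean=0.90, robust=0.14, heavy=0.72; AND[min(a, b)] → w = 0.14
R2 (z=75.0): filthy=0.87, light=0.60, delicate=0.20; AND[min(a, b)] → w = 0.20
R3 (z=145.5): clean=0.90, robust=0.14, ¬light=1−0.60=0.40; AND[min(a, b)] → w = 0.14
R4 (z=68.7): ¬light=1−0.60=0.40, soiled=0.08; AND[min(a, b)] → w = 0.08
Weighted average = (0.14·41.0 + 0.20·75.0 + 0.14·145.5 + 0.08·68.7) / (0.14 + 0.20 + 0.14 + 0.08)
  = 46.6060 / 0.5600 = 83.225

83.225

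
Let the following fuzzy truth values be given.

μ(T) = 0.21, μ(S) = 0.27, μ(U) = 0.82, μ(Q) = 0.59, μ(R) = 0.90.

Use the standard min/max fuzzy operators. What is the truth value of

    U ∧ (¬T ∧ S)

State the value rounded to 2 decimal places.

¬T = 1 − 0.21 = 0.79
¬T ∧ S = min(a, b) on (0.79, 0.27) = 0.27
U ∧ (¬T ∧ S) = min(a, b) on (0.82, 0.27) = 0.27

0.27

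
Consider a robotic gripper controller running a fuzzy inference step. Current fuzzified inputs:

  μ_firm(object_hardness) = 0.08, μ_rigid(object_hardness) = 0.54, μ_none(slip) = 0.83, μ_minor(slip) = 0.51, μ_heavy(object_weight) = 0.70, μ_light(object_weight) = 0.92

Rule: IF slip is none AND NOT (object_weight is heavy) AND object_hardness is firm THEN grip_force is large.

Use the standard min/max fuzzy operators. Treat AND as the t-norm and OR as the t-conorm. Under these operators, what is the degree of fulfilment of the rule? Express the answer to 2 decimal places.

0.08

firing strength: none=0.83, ¬heavy=1−0.70=0.30, firm=0.08; AND[min(a, b)] → w = 0.08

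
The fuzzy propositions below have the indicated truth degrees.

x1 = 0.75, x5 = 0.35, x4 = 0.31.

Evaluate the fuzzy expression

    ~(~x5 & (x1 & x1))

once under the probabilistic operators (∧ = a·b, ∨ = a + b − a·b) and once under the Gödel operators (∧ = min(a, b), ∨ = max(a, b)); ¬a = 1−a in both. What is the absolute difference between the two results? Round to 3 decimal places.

Under probabilistic:
  ~x5 = 1 − 0.3500 = 0.6500
  x1 & x1 = a·b on (0.7500, 0.7500) = 0.5625
  ~x5 & (x1 & x1) = a·b on (0.6500, 0.5625) = 0.3656
  ~(~x5 & (x1 & x1)) = 1 − 0.3656 = 0.6344
  → value = 0.6344
Under Gödel:
  ~x5 = 1 − 0.35 = 0.65
  x1 & x1 = min(a, b) on (0.75, 0.75) = 0.75
  ~x5 & (x1 & x1) = min(a, b) on (0.65, 0.75) = 0.65
  ~(~x5 & (x1 & x1)) = 1 − 0.65 = 0.35
  → value = 0.3500
|0.6344 − 0.3500| = 0.284

0.284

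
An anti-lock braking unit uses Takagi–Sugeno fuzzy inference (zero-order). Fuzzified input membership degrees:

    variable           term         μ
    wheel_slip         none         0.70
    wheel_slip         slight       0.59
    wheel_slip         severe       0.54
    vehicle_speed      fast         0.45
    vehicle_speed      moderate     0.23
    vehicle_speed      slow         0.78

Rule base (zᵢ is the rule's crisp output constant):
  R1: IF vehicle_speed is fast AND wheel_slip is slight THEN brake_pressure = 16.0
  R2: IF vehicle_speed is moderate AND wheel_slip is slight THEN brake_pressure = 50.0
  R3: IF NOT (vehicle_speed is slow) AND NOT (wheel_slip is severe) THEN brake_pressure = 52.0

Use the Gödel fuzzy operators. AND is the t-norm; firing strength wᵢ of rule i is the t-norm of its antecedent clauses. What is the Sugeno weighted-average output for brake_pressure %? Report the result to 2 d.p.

33.49

R1 (z=16.0): fast=0.45, slight=0.59; AND[min(a, b)] → w = 0.45
R2 (z=50.0): moderate=0.23, slight=0.59; AND[min(a, b)] → w = 0.23
R3 (z=52.0): ¬slow=1−0.78=0.22, ¬severe=1−0.54=0.46; AND[min(a, b)] → w = 0.22
Weighted average = (0.45·16.0 + 0.23·50.0 + 0.22·52.0) / (0.45 + 0.23 + 0.22)
  = 30.1400 / 0.9000 = 33.49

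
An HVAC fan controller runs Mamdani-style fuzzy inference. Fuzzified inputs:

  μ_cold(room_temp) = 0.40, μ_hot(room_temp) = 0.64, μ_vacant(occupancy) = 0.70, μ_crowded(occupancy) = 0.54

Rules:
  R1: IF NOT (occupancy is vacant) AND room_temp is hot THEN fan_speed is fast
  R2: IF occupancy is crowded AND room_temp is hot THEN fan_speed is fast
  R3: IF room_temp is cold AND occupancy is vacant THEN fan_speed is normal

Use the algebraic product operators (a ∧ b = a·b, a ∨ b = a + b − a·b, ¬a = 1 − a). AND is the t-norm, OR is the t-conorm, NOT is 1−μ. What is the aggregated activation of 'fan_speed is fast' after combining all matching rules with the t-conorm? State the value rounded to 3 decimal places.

0.471

R1: ¬vacant=1−0.70=0.30, hot=0.64; AND[a·b] → w = 0.1920
R2: crowded=0.54, hot=0.64; AND[a·b] → w = 0.3456
R3: cold=0.40, vacant=0.70; AND[a·b] → w = 0.2800
Rules with consequent 'fast': {R1, R2} → strengths 0.1920, 0.3456
Aggregate via t-conorm [a + b − a·b]: 0.4712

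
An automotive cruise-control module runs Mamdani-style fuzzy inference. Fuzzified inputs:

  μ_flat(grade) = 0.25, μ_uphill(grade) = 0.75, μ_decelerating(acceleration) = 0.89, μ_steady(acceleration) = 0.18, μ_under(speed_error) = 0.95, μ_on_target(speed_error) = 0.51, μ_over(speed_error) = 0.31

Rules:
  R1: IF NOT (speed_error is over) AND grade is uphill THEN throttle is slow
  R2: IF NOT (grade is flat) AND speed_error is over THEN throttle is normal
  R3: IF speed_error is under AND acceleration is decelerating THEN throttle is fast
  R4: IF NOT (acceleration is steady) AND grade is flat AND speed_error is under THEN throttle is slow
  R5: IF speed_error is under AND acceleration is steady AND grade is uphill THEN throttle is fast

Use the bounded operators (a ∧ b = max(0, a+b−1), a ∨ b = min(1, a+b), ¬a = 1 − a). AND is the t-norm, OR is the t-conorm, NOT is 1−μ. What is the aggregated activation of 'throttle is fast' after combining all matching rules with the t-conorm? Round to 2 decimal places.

R1: ¬over=1−0.31=0.69, uphill=0.75; AND[max(0, a+b−1)] → w = 0.44
R2: ¬flat=1−0.25=0.75, over=0.31; AND[max(0, a+b−1)] → w = 0.06
R3: under=0.95, decelerating=0.89; AND[max(0, a+b−1)] → w = 0.84
R4: ¬steady=1−0.18=0.82, flat=0.25, under=0.95; AND[max(0, a+b−1)] → w = 0.02
R5: under=0.95, steady=0.18, uphill=0.75; AND[max(0, a+b−1)] → w = 0.00
Rules with consequent 'fast': {R3, R5} → strengths 0.84, 0.00
Aggregate via t-conorm [min(1, a+b)]: 0.84

0.84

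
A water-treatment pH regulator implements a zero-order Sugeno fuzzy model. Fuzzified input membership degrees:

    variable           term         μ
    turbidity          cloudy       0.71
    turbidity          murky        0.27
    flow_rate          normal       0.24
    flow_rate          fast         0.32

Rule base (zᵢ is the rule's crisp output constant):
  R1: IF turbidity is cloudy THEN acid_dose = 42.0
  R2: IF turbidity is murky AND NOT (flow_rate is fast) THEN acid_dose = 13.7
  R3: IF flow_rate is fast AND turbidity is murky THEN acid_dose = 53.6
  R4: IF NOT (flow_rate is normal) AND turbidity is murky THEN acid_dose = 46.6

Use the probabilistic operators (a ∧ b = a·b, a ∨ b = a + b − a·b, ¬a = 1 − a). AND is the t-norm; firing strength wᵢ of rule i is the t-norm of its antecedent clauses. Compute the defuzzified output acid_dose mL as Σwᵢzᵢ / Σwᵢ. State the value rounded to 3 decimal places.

R1 (z=42.0): cloudy=0.71 → w = 0.7100
R2 (z=13.7): murky=0.27, ¬fast=1−0.32=0.68; AND[a·b] → w = 0.1836
R3 (z=53.6): fast=0.32, murky=0.27; AND[a·b] → w = 0.0864
R4 (z=46.6): ¬normal=1−0.24=0.76, murky=0.27; AND[a·b] → w = 0.2052
Weighted average = (0.7100·42.0 + 0.1836·13.7 + 0.0864·53.6 + 0.2052·46.6) / (0.7100 + 0.1836 + 0.0864 + 0.2052)
  = 46.5287 / 1.1852 = 39.258

39.258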